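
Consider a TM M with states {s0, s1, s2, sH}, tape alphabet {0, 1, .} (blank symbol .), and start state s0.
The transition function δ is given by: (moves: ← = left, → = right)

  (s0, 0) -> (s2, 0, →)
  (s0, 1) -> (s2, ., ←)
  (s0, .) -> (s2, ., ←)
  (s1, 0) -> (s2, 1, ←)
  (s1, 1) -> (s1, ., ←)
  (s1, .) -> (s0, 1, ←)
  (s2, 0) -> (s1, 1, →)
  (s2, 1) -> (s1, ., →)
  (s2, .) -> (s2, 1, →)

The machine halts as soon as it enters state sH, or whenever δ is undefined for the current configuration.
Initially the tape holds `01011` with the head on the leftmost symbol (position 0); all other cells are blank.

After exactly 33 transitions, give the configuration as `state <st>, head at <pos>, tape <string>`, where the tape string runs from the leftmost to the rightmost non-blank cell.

state s1, head at -1, tape 11.....1

s0 | ...[0]1011   read 0 → write 0, move →, go to s2
s2 | ...0[1]011   read 1 → write ., move →, go to s1
s1 | ...0.[0]11   read 0 → write 1, move ←, go to s2
s2 | ...0[.]111   read . → write 1, move →, go to s2
s2 | ...01[1]11   read 1 → write ., move →, go to s1
s1 | ...01.[1]1   read 1 → write ., move ←, go to s1
s1 | ...01[.].1   read . → write 1, move ←, go to s0
s0 | ...0[1]1.1   read 1 → write ., move ←, go to s2
s2 | ...[0].1.1   read 0 → write 1, move →, go to s1
s1 | ...1[.]1.1   read . → write 1, move ←, go to s0
s0 | ...[1]11.1   read 1 → write ., move ←, go to s2
s2 | ..[.].11.1   read . → write 1, move →, go to s2
s2 | ..1[.]11.1   read . → write 1, move →, go to s2
s2 | ..11[1]1.1   read 1 → write ., move →, go to s1
s1 | ..11.[1].1   read 1 → write ., move ←, go to s1
s1 | ..11[.]..1   read . → write 1, move ←, go to s0
s0 | ..1[1]1..1   read 1 → write ., move ←, go to s2
s2 | ..[1].1..1   read 1 → write ., move →, go to s1
s1 | ...[.]1..1   read . → write 1, move ←, go to s0
s0 | ..[.]11..1   read . → write ., move ←, go to s2
s2 | .[.].11..1   read . → write 1, move →, go to s2
s2 | .1[.]11..1   read . → write 1, move →, go to s2
s2 | .11[1]1..1   read 1 → write ., move →, go to s1
s1 | .11.[1]..1   read 1 → write ., move ←, go to s1
s1 | .11[.]...1   read . → write 1, move ←, go to s0
s0 | .1[1]1...1   read 1 → write ., move ←, go to s2
s2 | .[1].1...1   read 1 → write ., move →, go to s1
s1 | ..[.]1...1   read . → write 1, move ←, go to s0
s0 | .[.]11...1   read . → write ., move ←, go to s2
s2 | [.].11...1   read . → write 1, move →, go to s2
s2 | 1[.]11...1   read . → write 1, move →, go to s2
s2 | 11[1]1...1   read 1 → write ., move →, go to s1
s1 | 11.[1]...1   read 1 → write ., move ←, go to s1
s1 | 11[.]....1
After 33 steps: state s1, head at -1, tape 11.....1.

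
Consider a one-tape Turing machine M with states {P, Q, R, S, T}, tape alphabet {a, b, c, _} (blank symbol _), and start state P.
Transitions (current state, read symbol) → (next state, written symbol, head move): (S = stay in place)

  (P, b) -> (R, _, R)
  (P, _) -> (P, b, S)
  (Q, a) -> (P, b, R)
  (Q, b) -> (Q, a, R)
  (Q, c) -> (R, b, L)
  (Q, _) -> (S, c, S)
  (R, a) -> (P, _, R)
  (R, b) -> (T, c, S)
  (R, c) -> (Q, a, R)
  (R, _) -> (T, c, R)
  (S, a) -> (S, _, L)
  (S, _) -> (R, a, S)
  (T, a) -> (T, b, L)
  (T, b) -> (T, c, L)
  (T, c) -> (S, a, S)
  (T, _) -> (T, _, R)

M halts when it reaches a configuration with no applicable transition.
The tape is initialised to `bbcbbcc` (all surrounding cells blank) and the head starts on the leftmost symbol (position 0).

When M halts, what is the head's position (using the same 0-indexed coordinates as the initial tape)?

P | [b]bcbbcc_   read b → write _, move R, go to R
R | _[b]cbbcc_   read b → write c, move S, go to T
T | _[c]cbbcc_   read c → write a, move S, go to S
S | _[a]cbbcc_   read a → write _, move L, go to S
S | [_]_cbbcc_   read _ → write a, move S, go to R
R | [a]_cbbcc_   read a → write _, move R, go to P
P | _[_]cbbcc_   read _ → write b, move S, go to P
P | _[b]cbbcc_   read b → write _, move R, go to R
R | __[c]bbcc_   read c → write a, move R, go to Q
Q | __a[b]bcc_   read b → write a, move R, go to Q
Q | __aa[b]cc_   read b → write a, move R, go to Q
Q | __aaa[c]c_   read c → write b, move L, go to R
R | __aa[a]bc_   read a → write _, move R, go to P
P | __aa_[b]c_   read b → write _, move R, go to R
R | __aa__[c]_   read c → write a, move R, go to Q
Q | __aa__a[_]   read _ → write c, move S, go to S
S | __aa__a[c]
At halt the head is at cell 7.

7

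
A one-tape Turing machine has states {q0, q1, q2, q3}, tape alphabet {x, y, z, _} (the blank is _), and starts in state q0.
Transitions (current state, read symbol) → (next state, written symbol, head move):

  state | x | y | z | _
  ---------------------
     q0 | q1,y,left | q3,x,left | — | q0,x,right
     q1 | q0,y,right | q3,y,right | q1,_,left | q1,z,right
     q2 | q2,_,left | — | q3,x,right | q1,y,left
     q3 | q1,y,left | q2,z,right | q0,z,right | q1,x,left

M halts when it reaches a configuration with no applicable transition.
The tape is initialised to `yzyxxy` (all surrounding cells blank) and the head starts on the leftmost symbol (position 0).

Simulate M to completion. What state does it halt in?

q2

state=q0 head=0 tape=__[y]zyxxy   (q0,y)→(q3,x,left)
state=q3 head=-1 tape=_[_]xzyxxy   (q3,_)→(q1,x,left)
state=q1 head=-2 tape=[_]xxzyxxy   (q1,_)→(q1,z,right)
state=q1 head=-1 tape=z[x]xzyxxy   (q1,x)→(q0,y,right)
state=q0 head=0 tape=zy[x]zyxxy   (q0,x)→(q1,y,left)
state=q1 head=-1 tape=z[y]yzyxxy   (q1,y)→(q3,y,right)
state=q3 head=0 tape=zy[y]zyxxy   (q3,y)→(q2,z,right)
state=q2 head=1 tape=zyz[z]yxxy   (q2,z)→(q3,x,right)
state=q3 head=2 tape=zyzx[y]xxy   (q3,y)→(q2,z,right)
state=q2 head=3 tape=zyzxz[x]xy   (q2,x)→(q2,_,left)
state=q2 head=2 tape=zyzx[z]_xy   (q2,z)→(q3,x,right)
state=q3 head=3 tape=zyzxx[_]xy   (q3,_)→(q1,x,left)
state=q1 head=2 tape=zyzx[x]xxy   (q1,x)→(q0,y,right)
state=q0 head=3 tape=zyzxy[x]xy   (q0,x)→(q1,y,left)
state=q1 head=2 tape=zyzx[y]yxy   (q1,y)→(q3,y,right)
state=q3 head=3 tape=zyzxy[y]xy   (q3,y)→(q2,z,right)
state=q2 head=4 tape=zyzxyz[x]y   (q2,x)→(q2,_,left)
state=q2 head=3 tape=zyzxy[z]_y   (q2,z)→(q3,x,right)
state=q3 head=4 tape=zyzxyx[_]y   (q3,_)→(q1,x,left)
state=q1 head=3 tape=zyzxy[x]xy   (q1,x)→(q0,y,right)
state=q0 head=4 tape=zyzxyy[x]y   (q0,x)→(q1,y,left)
state=q1 head=3 tape=zyzxy[y]yy   (q1,y)→(q3,y,right)
state=q3 head=4 tape=zyzxyy[y]y   (q3,y)→(q2,z,right)
state=q2 head=5 tape=zyzxyyz[y]
No transition is defined for (q2, y); M halts in state q2.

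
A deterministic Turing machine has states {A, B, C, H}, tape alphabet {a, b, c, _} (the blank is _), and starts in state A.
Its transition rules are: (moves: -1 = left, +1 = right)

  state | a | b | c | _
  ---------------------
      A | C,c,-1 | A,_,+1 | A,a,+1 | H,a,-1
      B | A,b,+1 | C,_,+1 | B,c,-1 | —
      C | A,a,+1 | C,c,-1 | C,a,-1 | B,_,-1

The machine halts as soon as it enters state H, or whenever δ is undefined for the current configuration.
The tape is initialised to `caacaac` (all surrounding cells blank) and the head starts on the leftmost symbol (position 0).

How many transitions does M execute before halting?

A | [c]aacaac_   read c → write a, move +1, go to A
A | a[a]acaac_   read a → write c, move -1, go to C
C | [a]cacaac_   read a → write a, move +1, go to A
A | a[c]acaac_   read c → write a, move +1, go to A
A | aa[a]caac_   read a → write c, move -1, go to C
C | a[a]ccaac_   read a → write a, move +1, go to A
A | aa[c]caac_   read c → write a, move +1, go to A
A | aaa[c]aac_   read c → write a, move +1, go to A
A | aaaa[a]ac_   read a → write c, move -1, go to C
C | aaa[a]cac_   read a → write a, move +1, go to A
A | aaaa[c]ac_   read c → write a, move +1, go to A
A | aaaaa[a]c_   read a → write c, move -1, go to C
C | aaaa[a]cc_   read a → write a, move +1, go to A
A | aaaaa[c]c_   read c → write a, move +1, go to A
A | aaaaaa[c]_   read c → write a, move +1, go to A
A | aaaaaaa[_]   read _ → write a, move -1, go to H
H | aaaaaa[a]a
M halts after 16 transitions.

16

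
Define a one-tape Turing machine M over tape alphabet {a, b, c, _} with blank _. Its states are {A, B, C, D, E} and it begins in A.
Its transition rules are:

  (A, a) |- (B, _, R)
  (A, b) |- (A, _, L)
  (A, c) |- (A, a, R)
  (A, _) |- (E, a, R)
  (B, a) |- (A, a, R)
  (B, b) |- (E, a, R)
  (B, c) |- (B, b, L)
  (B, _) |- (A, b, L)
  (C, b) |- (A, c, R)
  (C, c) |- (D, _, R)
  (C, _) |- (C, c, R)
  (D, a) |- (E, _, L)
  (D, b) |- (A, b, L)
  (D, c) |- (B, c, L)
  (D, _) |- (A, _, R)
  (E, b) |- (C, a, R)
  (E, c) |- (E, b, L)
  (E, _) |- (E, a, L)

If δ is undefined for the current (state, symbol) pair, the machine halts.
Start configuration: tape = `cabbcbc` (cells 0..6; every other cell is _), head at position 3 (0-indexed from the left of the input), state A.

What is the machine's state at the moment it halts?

E

A | cab[b]cbc___   read b → write _, move L, go to A
A | ca[b]_cbc___   read b → write _, move L, go to A
A | c[a]__cbc___   read a → write _, move R, go to B
B | c_[_]_cbc___   read _ → write b, move L, go to A
A | c[_]b_cbc___   read _ → write a, move R, go to E
E | ca[b]_cbc___   read b → write a, move R, go to C
C | caa[_]cbc___   read _ → write c, move R, go to C
C | caac[c]bc___   read c → write _, move R, go to D
D | caac_[b]c___   read b → write b, move L, go to A
A | caac[_]bc___   read _ → write a, move R, go to E
E | caaca[b]c___   read b → write a, move R, go to C
C | caacaa[c]___   read c → write _, move R, go to D
D | caacaa_[_]__   read _ → write _, move R, go to A
A | caacaa__[_]_   read _ → write a, move R, go to E
E | caacaa__a[_]   read _ → write a, move L, go to E
E | caacaa__[a]a
No transition is defined for (E, a); M halts in state E.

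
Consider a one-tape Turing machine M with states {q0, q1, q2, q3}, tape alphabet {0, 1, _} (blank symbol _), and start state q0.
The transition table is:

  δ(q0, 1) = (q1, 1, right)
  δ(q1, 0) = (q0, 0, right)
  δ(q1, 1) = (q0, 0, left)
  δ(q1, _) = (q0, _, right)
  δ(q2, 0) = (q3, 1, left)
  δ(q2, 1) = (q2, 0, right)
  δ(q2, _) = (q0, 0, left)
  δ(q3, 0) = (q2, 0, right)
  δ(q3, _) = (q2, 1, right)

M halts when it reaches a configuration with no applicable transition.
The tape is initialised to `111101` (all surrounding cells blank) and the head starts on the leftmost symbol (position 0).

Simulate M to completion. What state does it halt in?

q0

state=q0 head=0 tape=[1]11101   (q0,1)→(q1,1,right)
state=q1 head=1 tape=1[1]1101   (q1,1)→(q0,0,left)
state=q0 head=0 tape=[1]01101   (q0,1)→(q1,1,right)
state=q1 head=1 tape=1[0]1101   (q1,0)→(q0,0,right)
state=q0 head=2 tape=10[1]101   (q0,1)→(q1,1,right)
state=q1 head=3 tape=101[1]01   (q1,1)→(q0,0,left)
state=q0 head=2 tape=10[1]001   (q0,1)→(q1,1,right)
state=q1 head=3 tape=101[0]01   (q1,0)→(q0,0,right)
state=q0 head=4 tape=1010[0]1
No transition is defined for (q0, 0); M halts in state q0.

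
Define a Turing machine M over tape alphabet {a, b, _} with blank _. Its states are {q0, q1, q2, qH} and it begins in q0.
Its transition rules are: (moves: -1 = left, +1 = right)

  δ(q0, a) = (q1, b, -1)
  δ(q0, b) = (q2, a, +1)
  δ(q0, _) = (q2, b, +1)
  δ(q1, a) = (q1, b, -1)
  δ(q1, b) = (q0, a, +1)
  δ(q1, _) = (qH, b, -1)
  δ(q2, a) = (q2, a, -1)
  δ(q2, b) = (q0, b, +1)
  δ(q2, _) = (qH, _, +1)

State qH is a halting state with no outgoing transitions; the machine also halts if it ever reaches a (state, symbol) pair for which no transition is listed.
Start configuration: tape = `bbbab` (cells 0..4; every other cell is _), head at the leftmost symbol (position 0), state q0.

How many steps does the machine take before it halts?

14

q0 | _[b]bbab   read b → write a, move +1, go to q2
q2 | _a[b]bab   read b → write b, move +1, go to q0
q0 | _ab[b]ab   read b → write a, move +1, go to q2
q2 | _aba[a]b   read a → write a, move -1, go to q2
q2 | _ab[a]ab   read a → write a, move -1, go to q2
q2 | _a[b]aab   read b → write b, move +1, go to q0
q0 | _ab[a]ab   read a → write b, move -1, go to q1
q1 | _a[b]bab   read b → write a, move +1, go to q0
q0 | _aa[b]ab   read b → write a, move +1, go to q2
q2 | _aaa[a]b   read a → write a, move -1, go to q2
q2 | _aa[a]ab   read a → write a, move -1, go to q2
q2 | _a[a]aab   read a → write a, move -1, go to q2
q2 | _[a]aaab   read a → write a, move -1, go to q2
q2 | [_]aaaab   read _ → write _, move +1, go to qH
qH | _[a]aaab
M halts after 14 transitions.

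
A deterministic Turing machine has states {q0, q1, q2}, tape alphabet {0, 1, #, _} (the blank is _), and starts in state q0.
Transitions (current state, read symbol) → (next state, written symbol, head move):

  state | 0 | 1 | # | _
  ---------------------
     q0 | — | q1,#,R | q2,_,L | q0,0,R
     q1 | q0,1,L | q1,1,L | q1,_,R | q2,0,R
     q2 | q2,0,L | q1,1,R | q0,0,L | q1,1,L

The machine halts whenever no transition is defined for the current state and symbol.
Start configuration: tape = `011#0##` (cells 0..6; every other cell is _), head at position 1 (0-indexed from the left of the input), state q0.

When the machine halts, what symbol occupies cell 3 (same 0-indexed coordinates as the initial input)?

0

q0 | 0[1]1#0##____   read 1 → write #, move R, go to q1
q1 | 0#[1]#0##____   read 1 → write 1, move L, go to q1
q1 | 0[#]1#0##____   read # → write _, move R, go to q1
q1 | 0_[1]#0##____   read 1 → write 1, move L, go to q1
q1 | 0[_]1#0##____   read _ → write 0, move R, go to q2
q2 | 00[1]#0##____   read 1 → write 1, move R, go to q1
q1 | 001[#]0##____   read # → write _, move R, go to q1
q1 | 001_[0]##____   read 0 → write 1, move L, go to q0
q0 | 001[_]1##____   read _ → write 0, move R, go to q0
q0 | 0010[1]##____   read 1 → write #, move R, go to q1
q1 | 0010#[#]#____   read # → write _, move R, go to q1
q1 | 0010#_[#]____   read # → write _, move R, go to q1
q1 | 0010#__[_]___   read _ → write 0, move R, go to q2
q2 | 0010#__0[_]__   read _ → write 1, move L, go to q1
q1 | 0010#__[0]1__   read 0 → write 1, move L, go to q0
q0 | 0010#_[_]11__   read _ → write 0, move R, go to q0
q0 | 0010#_0[1]1__   read 1 → write #, move R, go to q1
q1 | 0010#_0#[1]__   read 1 → write 1, move L, go to q1
q1 | 0010#_0[#]1__   read # → write _, move R, go to q1
q1 | 0010#_0_[1]__   read 1 → write 1, move L, go to q1
q1 | 0010#_0[_]1__   read _ → write 0, move R, go to q2
q2 | 0010#_00[1]__   read 1 → write 1, move R, go to q1
q1 | 0010#_001[_]_   read _ → write 0, move R, go to q2
q2 | 0010#_0010[_]   read _ → write 1, move L, go to q1
q1 | 0010#_001[0]1   read 0 → write 1, move L, go to q0
q0 | 0010#_00[1]11   read 1 → write #, move R, go to q1
q1 | 0010#_00#[1]1   read 1 → write 1, move L, go to q1
q1 | 0010#_00[#]11   read # → write _, move R, go to q1
q1 | 0010#_00_[1]1   read 1 → write 1, move L, go to q1
q1 | 0010#_00[_]11   read _ → write 0, move R, go to q2
q2 | 0010#_000[1]1   read 1 → write 1, move R, go to q1
q1 | 0010#_0001[1]   read 1 → write 1, move L, go to q1
q1 | 0010#_000[1]1   read 1 → write 1, move L, go to q1
q1 | 0010#_00[0]11   read 0 → write 1, move L, go to q0
q0 | 0010#_0[0]111
Cell 3 holds 0 when M halts.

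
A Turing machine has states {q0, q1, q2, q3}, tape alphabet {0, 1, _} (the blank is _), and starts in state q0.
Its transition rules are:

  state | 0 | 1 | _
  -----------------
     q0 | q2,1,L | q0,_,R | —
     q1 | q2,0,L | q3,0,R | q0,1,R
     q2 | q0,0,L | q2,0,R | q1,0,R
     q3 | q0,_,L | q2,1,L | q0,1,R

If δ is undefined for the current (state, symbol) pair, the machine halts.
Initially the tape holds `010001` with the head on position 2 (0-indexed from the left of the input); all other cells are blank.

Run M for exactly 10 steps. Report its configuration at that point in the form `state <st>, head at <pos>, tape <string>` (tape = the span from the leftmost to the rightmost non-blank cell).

q0 | _01[0]001   read 0 → write 1, move L, go to q2
q2 | _0[1]1001   read 1 → write 0, move R, go to q2
q2 | _00[1]001   read 1 → write 0, move R, go to q2
q2 | _000[0]01   read 0 → write 0, move L, go to q0
q0 | _00[0]001   read 0 → write 1, move L, go to q2
q2 | _0[0]1001   read 0 → write 0, move L, go to q0
q0 | _[0]01001   read 0 → write 1, move L, go to q2
q2 | [_]101001   read _ → write 0, move R, go to q1
q1 | 0[1]01001   read 1 → write 0, move R, go to q3
q3 | 00[0]1001   read 0 → write _, move L, go to q0
q0 | 0[0]_1001
After 10 steps: state q0, head at 0, tape 00_1001.

state q0, head at 0, tape 00_1001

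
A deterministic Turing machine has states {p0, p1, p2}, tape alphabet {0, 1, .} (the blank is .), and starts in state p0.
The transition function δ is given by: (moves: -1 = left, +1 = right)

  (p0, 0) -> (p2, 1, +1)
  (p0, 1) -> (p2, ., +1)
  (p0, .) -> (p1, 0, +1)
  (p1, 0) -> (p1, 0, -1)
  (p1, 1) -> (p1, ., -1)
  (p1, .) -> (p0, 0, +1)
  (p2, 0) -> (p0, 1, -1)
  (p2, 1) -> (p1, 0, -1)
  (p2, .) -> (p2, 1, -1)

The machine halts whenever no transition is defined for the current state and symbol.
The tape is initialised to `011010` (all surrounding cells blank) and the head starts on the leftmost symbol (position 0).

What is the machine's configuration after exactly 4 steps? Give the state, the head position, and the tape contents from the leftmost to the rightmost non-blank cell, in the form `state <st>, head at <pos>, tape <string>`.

p0 | .[0]11010   read 0 → write 1, move +1, go to p2
p2 | .1[1]1010   read 1 → write 0, move -1, go to p1
p1 | .[1]01010   read 1 → write ., move -1, go to p1
p1 | [.].01010   read . → write 0, move +1, go to p0
p0 | 0[.]01010
After 4 steps: state p0, head at 0, tape 0.01010.

state p0, head at 0, tape 0.01010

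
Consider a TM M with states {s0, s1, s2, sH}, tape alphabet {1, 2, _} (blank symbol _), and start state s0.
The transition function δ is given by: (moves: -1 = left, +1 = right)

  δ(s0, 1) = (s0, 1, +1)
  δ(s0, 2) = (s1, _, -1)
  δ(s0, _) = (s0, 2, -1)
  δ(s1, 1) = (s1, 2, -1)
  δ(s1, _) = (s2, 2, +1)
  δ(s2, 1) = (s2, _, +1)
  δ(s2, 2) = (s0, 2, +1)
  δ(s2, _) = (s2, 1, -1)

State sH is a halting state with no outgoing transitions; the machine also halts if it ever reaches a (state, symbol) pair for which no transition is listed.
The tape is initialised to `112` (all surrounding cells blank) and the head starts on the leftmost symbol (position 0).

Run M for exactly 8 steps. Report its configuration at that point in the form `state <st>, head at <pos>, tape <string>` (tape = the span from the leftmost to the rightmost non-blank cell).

state s1, head at 0, tape 22

s0 | _[1]12   read 1 → write 1, move +1, go to s0
s0 | _1[1]2   read 1 → write 1, move +1, go to s0
s0 | _11[2]   read 2 → write _, move -1, go to s1
s1 | _1[1]_   read 1 → write 2, move -1, go to s1
s1 | _[1]2_   read 1 → write 2, move -1, go to s1
s1 | [_]22_   read _ → write 2, move +1, go to s2
s2 | 2[2]2_   read 2 → write 2, move +1, go to s0
s0 | 22[2]_   read 2 → write _, move -1, go to s1
s1 | 2[2]__
After 8 steps: state s1, head at 0, tape 22.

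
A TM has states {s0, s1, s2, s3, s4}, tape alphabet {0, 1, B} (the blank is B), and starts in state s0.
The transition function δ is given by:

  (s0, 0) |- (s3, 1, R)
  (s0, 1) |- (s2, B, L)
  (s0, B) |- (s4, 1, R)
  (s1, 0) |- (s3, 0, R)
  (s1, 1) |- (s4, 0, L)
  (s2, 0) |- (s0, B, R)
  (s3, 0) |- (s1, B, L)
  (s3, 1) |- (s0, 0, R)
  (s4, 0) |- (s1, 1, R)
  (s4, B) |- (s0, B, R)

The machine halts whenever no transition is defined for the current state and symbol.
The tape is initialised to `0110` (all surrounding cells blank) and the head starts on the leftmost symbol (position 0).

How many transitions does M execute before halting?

s0 | [0]110B   read 0 → write 1, move R, go to s3
s3 | 1[1]10B   read 1 → write 0, move R, go to s0
s0 | 10[1]0B   read 1 → write B, move L, go to s2
s2 | 1[0]B0B   read 0 → write B, move R, go to s0
s0 | 1B[B]0B   read B → write 1, move R, go to s4
s4 | 1B1[0]B   read 0 → write 1, move R, go to s1
s1 | 1B11[B]
M halts after 6 transitions.

6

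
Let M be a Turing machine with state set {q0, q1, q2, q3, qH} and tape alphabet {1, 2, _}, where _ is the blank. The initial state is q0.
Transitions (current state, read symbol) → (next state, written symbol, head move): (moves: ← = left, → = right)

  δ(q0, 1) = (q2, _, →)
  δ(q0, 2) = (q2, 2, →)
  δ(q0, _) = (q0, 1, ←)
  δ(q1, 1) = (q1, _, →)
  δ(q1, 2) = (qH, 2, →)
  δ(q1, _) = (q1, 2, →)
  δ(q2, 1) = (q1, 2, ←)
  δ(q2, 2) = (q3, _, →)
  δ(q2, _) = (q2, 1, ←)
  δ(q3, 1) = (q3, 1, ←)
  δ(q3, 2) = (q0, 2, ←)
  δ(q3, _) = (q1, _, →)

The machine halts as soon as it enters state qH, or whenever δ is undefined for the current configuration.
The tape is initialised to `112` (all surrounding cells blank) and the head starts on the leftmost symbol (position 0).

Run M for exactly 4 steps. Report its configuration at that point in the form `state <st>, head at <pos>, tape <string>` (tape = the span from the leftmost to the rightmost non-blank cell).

state=q0 head=0 tape=[1]12   (q0,1)→(q2,_,→)
state=q2 head=1 tape=_[1]2   (q2,1)→(q1,2,←)
state=q1 head=0 tape=[_]22   (q1,_)→(q1,2,→)
state=q1 head=1 tape=2[2]2   (q1,2)→(qH,2,→)
state=qH head=2 tape=22[2]
After 4 steps: state qH, head at 2, tape 222.

state qH, head at 2, tape 222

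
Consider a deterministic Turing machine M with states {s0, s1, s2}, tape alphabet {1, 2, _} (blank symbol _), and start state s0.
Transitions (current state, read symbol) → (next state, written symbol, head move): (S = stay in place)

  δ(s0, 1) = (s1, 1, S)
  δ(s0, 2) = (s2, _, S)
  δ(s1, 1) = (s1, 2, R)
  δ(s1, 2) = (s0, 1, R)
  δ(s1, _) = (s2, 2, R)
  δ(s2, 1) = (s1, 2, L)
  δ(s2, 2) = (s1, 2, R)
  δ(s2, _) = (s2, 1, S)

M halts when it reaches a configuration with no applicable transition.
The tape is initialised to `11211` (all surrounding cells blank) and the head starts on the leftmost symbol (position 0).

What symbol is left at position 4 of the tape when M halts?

s0 | [1]1211___   read 1 → write 1, move S, go to s1
s1 | [1]1211___   read 1 → write 2, move R, go to s1
s1 | 2[1]211___   read 1 → write 2, move R, go to s1
s1 | 22[2]11___   read 2 → write 1, move R, go to s0
s0 | 221[1]1___   read 1 → write 1, move S, go to s1
s1 | 221[1]1___   read 1 → write 2, move R, go to s1
s1 | 2212[1]___   read 1 → write 2, move R, go to s1
s1 | 22122[_]__   read _ → write 2, move R, go to s2
s2 | 221222[_]_   read _ → write 1, move S, go to s2
s2 | 221222[1]_   read 1 → write 2, move L, go to s1
s1 | 22122[2]2_   read 2 → write 1, move R, go to s0
s0 | 221221[2]_   read 2 → write _, move S, go to s2
s2 | 221221[_]_   read _ → write 1, move S, go to s2
s2 | 221221[1]_   read 1 → write 2, move L, go to s1
s1 | 22122[1]2_   read 1 → write 2, move R, go to s1
s1 | 221222[2]_   read 2 → write 1, move R, go to s0
s0 | 2212221[_]
Cell 4 holds 2 when M halts.

2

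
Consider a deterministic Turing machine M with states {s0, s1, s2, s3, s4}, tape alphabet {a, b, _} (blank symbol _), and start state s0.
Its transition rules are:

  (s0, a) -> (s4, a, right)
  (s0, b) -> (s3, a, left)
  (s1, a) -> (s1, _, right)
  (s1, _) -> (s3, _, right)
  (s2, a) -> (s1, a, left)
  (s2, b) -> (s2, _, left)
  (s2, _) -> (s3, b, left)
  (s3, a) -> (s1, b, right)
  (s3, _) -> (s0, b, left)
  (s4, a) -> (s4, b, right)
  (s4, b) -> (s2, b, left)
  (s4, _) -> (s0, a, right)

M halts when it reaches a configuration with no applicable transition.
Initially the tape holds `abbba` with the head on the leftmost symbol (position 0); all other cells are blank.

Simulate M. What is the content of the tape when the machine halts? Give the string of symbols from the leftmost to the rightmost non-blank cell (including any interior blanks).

bbbba

state=s0 head=0 tape=_[a]bbba   (s0,a)→(s4,a,right)
state=s4 head=1 tape=_a[b]bba   (s4,b)→(s2,b,left)
state=s2 head=0 tape=_[a]bbba   (s2,a)→(s1,a,left)
state=s1 head=-1 tape=[_]abbba   (s1,_)→(s3,_,right)
state=s3 head=0 tape=_[a]bbba   (s3,a)→(s1,b,right)
state=s1 head=1 tape=_b[b]bba
The non-blank tape span at halt is bbbba.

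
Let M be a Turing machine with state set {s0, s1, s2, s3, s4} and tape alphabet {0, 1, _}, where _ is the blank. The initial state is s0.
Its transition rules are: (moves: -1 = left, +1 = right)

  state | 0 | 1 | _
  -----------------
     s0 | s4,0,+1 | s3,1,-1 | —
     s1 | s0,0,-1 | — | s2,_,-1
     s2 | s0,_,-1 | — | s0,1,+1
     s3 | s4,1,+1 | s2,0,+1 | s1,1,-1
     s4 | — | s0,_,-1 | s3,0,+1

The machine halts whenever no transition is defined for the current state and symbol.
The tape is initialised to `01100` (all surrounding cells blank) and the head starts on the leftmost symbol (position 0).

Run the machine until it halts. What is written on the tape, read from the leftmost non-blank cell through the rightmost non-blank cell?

s0 | ___[0]1100__   read 0 → write 0, move +1, go to s4
s4 | ___0[1]100__   read 1 → write _, move -1, go to s0
s0 | ___[0]_100__   read 0 → write 0, move +1, go to s4
s4 | ___0[_]100__   read _ → write 0, move +1, go to s3
s3 | ___00[1]00__   read 1 → write 0, move +1, go to s2
s2 | ___000[0]0__   read 0 → write _, move -1, go to s0
s0 | ___00[0]_0__   read 0 → write 0, move +1, go to s4
s4 | ___000[_]0__   read _ → write 0, move +1, go to s3
s3 | ___0000[0]__   read 0 → write 1, move +1, go to s4
s4 | ___00001[_]_   read _ → write 0, move +1, go to s3
s3 | ___000010[_]   read _ → write 1, move -1, go to s1
s1 | ___00001[0]1   read 0 → write 0, move -1, go to s0
s0 | ___0000[1]01   read 1 → write 1, move -1, go to s3
s3 | ___000[0]101   read 0 → write 1, move +1, go to s4
s4 | ___0001[1]01   read 1 → write _, move -1, go to s0
s0 | ___000[1]_01   read 1 → write 1, move -1, go to s3
s3 | ___00[0]1_01   read 0 → write 1, move +1, go to s4
s4 | ___001[1]_01   read 1 → write _, move -1, go to s0
s0 | ___00[1]__01   read 1 → write 1, move -1, go to s3
s3 | ___0[0]1__01   read 0 → write 1, move +1, go to s4
s4 | ___01[1]__01   read 1 → write _, move -1, go to s0
s0 | ___0[1]___01   read 1 → write 1, move -1, go to s3
s3 | ___[0]1___01   read 0 → write 1, move +1, go to s4
s4 | ___1[1]___01   read 1 → write _, move -1, go to s0
s0 | ___[1]____01   read 1 → write 1, move -1, go to s3
s3 | __[_]1____01   read _ → write 1, move -1, go to s1
s1 | _[_]11____01   read _ → write _, move -1, go to s2
s2 | [_]_11____01   read _ → write 1, move +1, go to s0
s0 | 1[_]11____01
The non-blank tape span at halt is 1_11____01.

1_11____01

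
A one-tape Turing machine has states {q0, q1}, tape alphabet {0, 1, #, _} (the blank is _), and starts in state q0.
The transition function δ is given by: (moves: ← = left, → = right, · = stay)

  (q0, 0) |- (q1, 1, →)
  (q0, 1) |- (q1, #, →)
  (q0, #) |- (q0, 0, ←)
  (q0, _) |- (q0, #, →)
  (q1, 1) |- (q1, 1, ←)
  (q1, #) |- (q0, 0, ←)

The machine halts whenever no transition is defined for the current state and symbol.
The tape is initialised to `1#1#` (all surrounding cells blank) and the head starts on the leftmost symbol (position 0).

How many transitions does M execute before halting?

state=q0 head=0 tape=_[1]#1#   (q0,1)→(q1,#,→)
state=q1 head=1 tape=_#[#]1#   (q1,#)→(q0,0,←)
state=q0 head=0 tape=_[#]01#   (q0,#)→(q0,0,←)
state=q0 head=-1 tape=[_]001#   (q0,_)→(q0,#,→)
state=q0 head=0 tape=#[0]01#   (q0,0)→(q1,1,→)
state=q1 head=1 tape=#1[0]1#
M halts after 5 transitions.

5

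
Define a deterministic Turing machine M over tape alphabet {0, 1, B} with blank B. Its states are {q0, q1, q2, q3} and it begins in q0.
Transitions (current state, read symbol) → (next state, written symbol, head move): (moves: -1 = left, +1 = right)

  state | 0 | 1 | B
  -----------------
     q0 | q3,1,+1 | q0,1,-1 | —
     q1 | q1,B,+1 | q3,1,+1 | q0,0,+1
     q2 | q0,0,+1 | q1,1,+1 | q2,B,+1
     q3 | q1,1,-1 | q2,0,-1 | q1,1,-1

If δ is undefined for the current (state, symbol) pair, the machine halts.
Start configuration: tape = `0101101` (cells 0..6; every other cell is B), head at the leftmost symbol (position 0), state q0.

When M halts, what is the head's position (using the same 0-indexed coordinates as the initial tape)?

9

state=q0 head=0 tape=[0]101101BBB   (q0,0)→(q3,1,+1)
state=q3 head=1 tape=1[1]01101BBB   (q3,1)→(q2,0,-1)
state=q2 head=0 tape=[1]001101BBB   (q2,1)→(q1,1,+1)
state=q1 head=1 tape=1[0]01101BBB   (q1,0)→(q1,B,+1)
state=q1 head=2 tape=1B[0]1101BBB   (q1,0)→(q1,B,+1)
state=q1 head=3 tape=1BB[1]101BBB   (q1,1)→(q3,1,+1)
state=q3 head=4 tape=1BB1[1]01BBB   (q3,1)→(q2,0,-1)
state=q2 head=3 tape=1BB[1]001BBB   (q2,1)→(q1,1,+1)
state=q1 head=4 tape=1BB1[0]01BBB   (q1,0)→(q1,B,+1)
state=q1 head=5 tape=1BB1B[0]1BBB   (q1,0)→(q1,B,+1)
state=q1 head=6 tape=1BB1BB[1]BBB   (q1,1)→(q3,1,+1)
state=q3 head=7 tape=1BB1BB1[B]BB   (q3,B)→(q1,1,-1)
state=q1 head=6 tape=1BB1BB[1]1BB   (q1,1)→(q3,1,+1)
state=q3 head=7 tape=1BB1BB1[1]BB   (q3,1)→(q2,0,-1)
state=q2 head=6 tape=1BB1BB[1]0BB   (q2,1)→(q1,1,+1)
state=q1 head=7 tape=1BB1BB1[0]BB   (q1,0)→(q1,B,+1)
state=q1 head=8 tape=1BB1BB1B[B]B   (q1,B)→(q0,0,+1)
state=q0 head=9 tape=1BB1BB1B0[B]
At halt the head is at cell 9.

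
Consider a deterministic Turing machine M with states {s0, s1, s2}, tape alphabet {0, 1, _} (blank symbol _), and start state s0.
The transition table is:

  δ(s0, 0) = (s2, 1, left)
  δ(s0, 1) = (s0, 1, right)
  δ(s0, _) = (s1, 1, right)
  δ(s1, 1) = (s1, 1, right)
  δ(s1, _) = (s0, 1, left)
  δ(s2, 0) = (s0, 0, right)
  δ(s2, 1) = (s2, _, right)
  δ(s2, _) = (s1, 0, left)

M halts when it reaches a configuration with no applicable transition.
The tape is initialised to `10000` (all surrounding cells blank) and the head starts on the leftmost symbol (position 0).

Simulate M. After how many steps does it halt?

s0 | [1]0000_   read 1 → write 1, move right, go to s0
s0 | 1[0]000_   read 0 → write 1, move left, go to s2
s2 | [1]1000_   read 1 → write _, move right, go to s2
s2 | _[1]000_   read 1 → write _, move right, go to s2
s2 | __[0]00_   read 0 → write 0, move right, go to s0
s0 | __0[0]0_   read 0 → write 1, move left, go to s2
s2 | __[0]10_   read 0 → write 0, move right, go to s0
s0 | __0[1]0_   read 1 → write 1, move right, go to s0
s0 | __01[0]_   read 0 → write 1, move left, go to s2
s2 | __0[1]1_   read 1 → write _, move right, go to s2
s2 | __0_[1]_   read 1 → write _, move right, go to s2
s2 | __0__[_]   read _ → write 0, move left, go to s1
s1 | __0_[_]0   read _ → write 1, move left, go to s0
s0 | __0[_]10   read _ → write 1, move right, go to s1
s1 | __01[1]0   read 1 → write 1, move right, go to s1
s1 | __011[0]
M halts after 15 transitions.

15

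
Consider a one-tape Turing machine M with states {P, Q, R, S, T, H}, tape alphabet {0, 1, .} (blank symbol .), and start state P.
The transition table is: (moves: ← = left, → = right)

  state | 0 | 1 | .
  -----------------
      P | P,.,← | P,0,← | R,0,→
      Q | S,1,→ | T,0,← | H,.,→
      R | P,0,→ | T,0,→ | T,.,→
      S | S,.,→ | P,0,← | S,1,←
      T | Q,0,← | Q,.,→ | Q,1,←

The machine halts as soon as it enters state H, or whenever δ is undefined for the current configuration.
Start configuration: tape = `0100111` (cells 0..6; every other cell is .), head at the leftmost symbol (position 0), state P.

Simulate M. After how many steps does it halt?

19

state=P head=0 tape=.[0]100111   (P,0)→(P,.,←)
state=P head=-1 tape=[.].100111   (P,.)→(R,0,→)
state=R head=0 tape=0[.]100111   (R,.)→(T,.,→)
state=T head=1 tape=0.[1]00111   (T,1)→(Q,.,→)
state=Q head=2 tape=0..[0]0111   (Q,0)→(S,1,→)
state=S head=3 tape=0..1[0]111   (S,0)→(S,.,→)
state=S head=4 tape=0..1.[1]11   (S,1)→(P,0,←)
state=P head=3 tape=0..1[.]011   (P,.)→(R,0,→)
state=R head=4 tape=0..10[0]11   (R,0)→(P,0,→)
state=P head=5 tape=0..100[1]1   (P,1)→(P,0,←)
state=P head=4 tape=0..10[0]01   (P,0)→(P,.,←)
state=P head=3 tape=0..1[0].01   (P,0)→(P,.,←)
state=P head=2 tape=0..[1]..01   (P,1)→(P,0,←)
state=P head=1 tape=0.[.]0..01   (P,.)→(R,0,→)
state=R head=2 tape=0.0[0]..01   (R,0)→(P,0,→)
state=P head=3 tape=0.00[.].01   (P,.)→(R,0,→)
state=R head=4 tape=0.000[.]01   (R,.)→(T,.,→)
state=T head=5 tape=0.000.[0]1   (T,0)→(Q,0,←)
state=Q head=4 tape=0.000[.]01   (Q,.)→(H,.,→)
state=H head=5 tape=0.000.[0]1
M halts after 19 transitions.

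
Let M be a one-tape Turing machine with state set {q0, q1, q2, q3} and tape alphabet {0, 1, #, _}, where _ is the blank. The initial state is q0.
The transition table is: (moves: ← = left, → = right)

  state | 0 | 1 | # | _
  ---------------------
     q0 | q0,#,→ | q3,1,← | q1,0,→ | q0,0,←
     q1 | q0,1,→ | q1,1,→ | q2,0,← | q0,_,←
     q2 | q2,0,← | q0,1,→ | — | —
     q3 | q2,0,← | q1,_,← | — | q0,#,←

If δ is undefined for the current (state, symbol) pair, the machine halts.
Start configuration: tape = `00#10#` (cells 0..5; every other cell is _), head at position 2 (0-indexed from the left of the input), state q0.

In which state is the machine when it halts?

q3

q0 | 00[#]10#__   read # → write 0, move →, go to q1
q1 | 000[1]0#__   read 1 → write 1, move →, go to q1
q1 | 0001[0]#__   read 0 → write 1, move →, go to q0
q0 | 00011[#]__   read # → write 0, move →, go to q1
q1 | 000110[_]_   read _ → write _, move ←, go to q0
q0 | 00011[0]__   read 0 → write #, move →, go to q0
q0 | 00011#[_]_   read _ → write 0, move ←, go to q0
q0 | 00011[#]0_   read # → write 0, move →, go to q1
q1 | 000110[0]_   read 0 → write 1, move →, go to q0
q0 | 0001101[_]   read _ → write 0, move ←, go to q0
q0 | 000110[1]0   read 1 → write 1, move ←, go to q3
q3 | 00011[0]10   read 0 → write 0, move ←, go to q2
q2 | 0001[1]010   read 1 → write 1, move →, go to q0
q0 | 00011[0]10   read 0 → write #, move →, go to q0
q0 | 00011#[1]0   read 1 → write 1, move ←, go to q3
q3 | 00011[#]10
No transition is defined for (q3, #); M halts in state q3.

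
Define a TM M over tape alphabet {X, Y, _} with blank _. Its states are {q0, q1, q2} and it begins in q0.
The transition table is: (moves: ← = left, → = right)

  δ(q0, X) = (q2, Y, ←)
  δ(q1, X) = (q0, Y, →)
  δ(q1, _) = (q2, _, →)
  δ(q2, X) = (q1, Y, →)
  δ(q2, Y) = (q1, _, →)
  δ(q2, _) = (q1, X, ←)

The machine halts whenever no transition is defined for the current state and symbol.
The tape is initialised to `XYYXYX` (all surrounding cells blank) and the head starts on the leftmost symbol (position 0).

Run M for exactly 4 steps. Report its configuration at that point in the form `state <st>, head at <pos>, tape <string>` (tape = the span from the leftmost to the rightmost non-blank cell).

state q1, head at 0, tape YYYYXYX

state=q0 head=0 tape=__[X]YYXYX   (q0,X)→(q2,Y,←)
state=q2 head=-1 tape=_[_]YYYXYX   (q2,_)→(q1,X,←)
state=q1 head=-2 tape=[_]XYYYXYX   (q1,_)→(q2,_,→)
state=q2 head=-1 tape=_[X]YYYXYX   (q2,X)→(q1,Y,→)
state=q1 head=0 tape=_Y[Y]YYXYX
After 4 steps: state q1, head at 0, tape YYYYXYX.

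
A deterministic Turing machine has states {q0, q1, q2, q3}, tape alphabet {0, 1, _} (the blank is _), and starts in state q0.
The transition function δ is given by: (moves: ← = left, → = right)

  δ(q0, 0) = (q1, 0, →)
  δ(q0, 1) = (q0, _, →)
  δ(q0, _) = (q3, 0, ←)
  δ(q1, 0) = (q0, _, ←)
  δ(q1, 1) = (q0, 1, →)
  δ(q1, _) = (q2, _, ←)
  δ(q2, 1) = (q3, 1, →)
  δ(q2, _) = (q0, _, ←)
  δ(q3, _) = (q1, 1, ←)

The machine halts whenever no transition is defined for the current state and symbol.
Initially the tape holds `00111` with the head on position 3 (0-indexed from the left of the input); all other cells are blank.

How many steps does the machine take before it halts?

state=q0 head=3 tape=001[1]1__   (q0,1)→(q0,_,→)
state=q0 head=4 tape=001_[1]__   (q0,1)→(q0,_,→)
state=q0 head=5 tape=001__[_]_   (q0,_)→(q3,0,←)
state=q3 head=4 tape=001_[_]0_   (q3,_)→(q1,1,←)
state=q1 head=3 tape=001[_]10_   (q1,_)→(q2,_,←)
state=q2 head=2 tape=00[1]_10_   (q2,1)→(q3,1,→)
state=q3 head=3 tape=001[_]10_   (q3,_)→(q1,1,←)
state=q1 head=2 tape=00[1]110_   (q1,1)→(q0,1,→)
state=q0 head=3 tape=001[1]10_   (q0,1)→(q0,_,→)
state=q0 head=4 tape=001_[1]0_   (q0,1)→(q0,_,→)
state=q0 head=5 tape=001__[0]_   (q0,0)→(q1,0,→)
state=q1 head=6 tape=001__0[_]   (q1,_)→(q2,_,←)
state=q2 head=5 tape=001__[0]_
M halts after 12 transitions.

12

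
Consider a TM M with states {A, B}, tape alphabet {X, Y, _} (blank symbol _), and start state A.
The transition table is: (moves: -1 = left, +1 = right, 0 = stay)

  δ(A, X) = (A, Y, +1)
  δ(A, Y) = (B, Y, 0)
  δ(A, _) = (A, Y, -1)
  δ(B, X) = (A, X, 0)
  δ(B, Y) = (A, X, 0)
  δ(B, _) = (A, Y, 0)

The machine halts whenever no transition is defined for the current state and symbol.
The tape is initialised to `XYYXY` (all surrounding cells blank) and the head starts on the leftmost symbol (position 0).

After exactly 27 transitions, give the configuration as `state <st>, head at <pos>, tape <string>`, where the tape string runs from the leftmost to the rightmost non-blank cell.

state=A head=0 tape=[X]YYXY___   (A,X)→(A,Y,+1)
state=A head=1 tape=Y[Y]YXY___   (A,Y)→(B,Y,0)
state=B head=1 tape=Y[Y]YXY___   (B,Y)→(A,X,0)
state=A head=1 tape=Y[X]YXY___   (A,X)→(A,Y,+1)
state=A head=2 tape=YY[Y]XY___   (A,Y)→(B,Y,0)
state=B head=2 tape=YY[Y]XY___   (B,Y)→(A,X,0)
state=A head=2 tape=YY[X]XY___   (A,X)→(A,Y,+1)
state=A head=3 tape=YYY[X]Y___   (A,X)→(A,Y,+1)
state=A head=4 tape=YYYY[Y]___   (A,Y)→(B,Y,0)
state=B head=4 tape=YYYY[Y]___   (B,Y)→(A,X,0)
state=A head=4 tape=YYYY[X]___   (A,X)→(A,Y,+1)
state=A head=5 tape=YYYYY[_]__   (A,_)→(A,Y,-1)
state=A head=4 tape=YYYY[Y]Y__   (A,Y)→(B,Y,0)
state=B head=4 tape=YYYY[Y]Y__   (B,Y)→(A,X,0)
state=A head=4 tape=YYYY[X]Y__   (A,X)→(A,Y,+1)
state=A head=5 tape=YYYYY[Y]__   (A,Y)→(B,Y,0)
state=B head=5 tape=YYYYY[Y]__   (B,Y)→(A,X,0)
state=A head=5 tape=YYYYY[X]__   (A,X)→(A,Y,+1)
state=A head=6 tape=YYYYYY[_]_   (A,_)→(A,Y,-1)
state=A head=5 tape=YYYYY[Y]Y_   (A,Y)→(B,Y,0)
state=B head=5 tape=YYYYY[Y]Y_   (B,Y)→(A,X,0)
state=A head=5 tape=YYYYY[X]Y_   (A,X)→(A,Y,+1)
state=A head=6 tape=YYYYYY[Y]_   (A,Y)→(B,Y,0)
state=B head=6 tape=YYYYYY[Y]_   (B,Y)→(A,X,0)
state=A head=6 tape=YYYYYY[X]_   (A,X)→(A,Y,+1)
state=A head=7 tape=YYYYYYY[_]   (A,_)→(A,Y,-1)
state=A head=6 tape=YYYYYY[Y]Y   (A,Y)→(B,Y,0)
state=B head=6 tape=YYYYYY[Y]Y
After 27 steps: state B, head at 6, tape YYYYYYYY.

state B, head at 6, tape YYYYYYYY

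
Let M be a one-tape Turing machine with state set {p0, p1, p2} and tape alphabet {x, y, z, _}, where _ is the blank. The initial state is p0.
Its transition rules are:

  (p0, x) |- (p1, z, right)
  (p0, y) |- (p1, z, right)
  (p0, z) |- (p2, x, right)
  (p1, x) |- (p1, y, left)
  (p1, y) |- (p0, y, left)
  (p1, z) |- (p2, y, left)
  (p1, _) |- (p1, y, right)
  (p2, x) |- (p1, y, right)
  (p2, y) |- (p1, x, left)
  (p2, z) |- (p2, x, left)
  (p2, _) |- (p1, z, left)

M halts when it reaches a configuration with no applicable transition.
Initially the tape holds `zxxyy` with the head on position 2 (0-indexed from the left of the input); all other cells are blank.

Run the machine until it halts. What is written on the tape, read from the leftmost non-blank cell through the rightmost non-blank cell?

state=p0 head=2 tape=____zx[x]yy   (p0,x)→(p1,z,right)
state=p1 head=3 tape=____zxz[y]y   (p1,y)→(p0,y,left)
state=p0 head=2 tape=____zx[z]yy   (p0,z)→(p2,x,right)
state=p2 head=3 tape=____zxx[y]y   (p2,y)→(p1,x,left)
state=p1 head=2 tape=____zx[x]xy   (p1,x)→(p1,y,left)
state=p1 head=1 tape=____z[x]yxy   (p1,x)→(p1,y,left)
state=p1 head=0 tape=____[z]yyxy   (p1,z)→(p2,y,left)
state=p2 head=-1 tape=___[_]yyyxy   (p2,_)→(p1,z,left)
state=p1 head=-2 tape=__[_]zyyyxy   (p1,_)→(p1,y,right)
state=p1 head=-1 tape=__y[z]yyyxy   (p1,z)→(p2,y,left)
state=p2 head=-2 tape=__[y]yyyyxy   (p2,y)→(p1,x,left)
state=p1 head=-3 tape=_[_]xyyyyxy   (p1,_)→(p1,y,right)
state=p1 head=-2 tape=_y[x]yyyyxy   (p1,x)→(p1,y,left)
state=p1 head=-3 tape=_[y]yyyyyxy   (p1,y)→(p0,y,left)
state=p0 head=-4 tape=[_]yyyyyyxy
The non-blank tape span at halt is yyyyyyxy.

yyyyyyxy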